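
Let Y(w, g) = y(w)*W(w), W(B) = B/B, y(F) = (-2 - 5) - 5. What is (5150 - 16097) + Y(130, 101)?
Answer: -10959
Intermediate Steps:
y(F) = -12 (y(F) = -7 - 5 = -12)
W(B) = 1
Y(w, g) = -12 (Y(w, g) = -12*1 = -12)
(5150 - 16097) + Y(130, 101) = (5150 - 16097) - 12 = -10947 - 12 = -10959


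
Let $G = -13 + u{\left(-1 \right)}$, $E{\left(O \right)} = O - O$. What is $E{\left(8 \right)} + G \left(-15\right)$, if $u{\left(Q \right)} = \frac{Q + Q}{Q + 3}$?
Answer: $210$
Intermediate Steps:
$E{\left(O \right)} = 0$
$u{\left(Q \right)} = \frac{2 Q}{3 + Q}$
$G = -14$ ($G = -13 + 2 \left(-1\right) \frac{1}{3 - 1} = -13 + 2 \left(-1\right) \frac{1}{2} = -13 - 1 = -14$)
$E{\left(8 \right)} + G \left(-15\right) = 0 - -210 = 0 + 210 = 210$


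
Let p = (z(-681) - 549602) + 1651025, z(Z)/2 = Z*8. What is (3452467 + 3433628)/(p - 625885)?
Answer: 6886095/464642 ≈ 14.820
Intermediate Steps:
z(Z) = 16*Z (z(Z) = 2*(Z*8) = 2*(8*Z) = 16*Z)
p = 1090527 (p = (16*(-681) - 549602) + 1651025 = (-10896 - 549602) + 1651025 = -560498 + 1651025 = 1090527)
(3452467 + 3433628)/(p - 625885) = (3452467 + 3433628)/(1090527 - 625885) = 6886095/464642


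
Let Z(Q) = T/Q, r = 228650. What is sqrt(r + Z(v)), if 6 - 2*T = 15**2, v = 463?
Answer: sqrt(196061684606)/926 ≈ 478.17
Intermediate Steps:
T = -219/2 (T = 3 - 1/2*15**2 = 3 - 1/2*225 = 3 - 225/2 = -219/2 ≈ -109.50)
Z(Q) = -219/(2*Q)
sqrt(r + Z(v)) = sqrt(228650 - 219/2/463) = sqrt(228650 - 219/2*1/463) = sqrt(228650 - 219/926) = sqrt(211729681/926) = sqrt(196061684606)/926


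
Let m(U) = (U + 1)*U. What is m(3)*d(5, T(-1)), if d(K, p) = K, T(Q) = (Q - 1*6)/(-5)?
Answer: 60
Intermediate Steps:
T(Q) = 6/5 - Q/5 (T(Q) = (Q - 6)*(-⅕) = (-6 + Q)*(-⅕) = 6/5 - Q/5)
m(U) = U*(1 + U) (m(U) = (1 + U)*U = U*(1 + U))
m(3)*d(5, T(-1)) = (3*(1 + 3))*5 = (3*4)*5 = 12*5 = 60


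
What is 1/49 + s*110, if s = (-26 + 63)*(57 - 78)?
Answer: -4188029/49 ≈ -85470.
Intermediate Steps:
s = -777 (s = 37*(-21) = -777)
1/49 + s*110 = 1/49 - 777*110 = 1/49 - 85470 = -4188029/49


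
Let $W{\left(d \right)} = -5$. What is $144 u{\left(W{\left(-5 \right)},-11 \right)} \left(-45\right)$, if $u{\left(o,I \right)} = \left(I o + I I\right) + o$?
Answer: $-1108080$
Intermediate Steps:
$u{\left(o,I \right)} = o + I^{2} + I o$ ($u{\left(o,I \right)} = \left(I o + I^{2}\right) + o = \left(I^{2} + I o\right) + o = o + I^{2} + I o$)
$144 u{\left(W{\left(-5 \right)},-11 \right)} \left(-45\right) = 144 \left(-5 + \left(-11\right)^{2} - -55\right) \left(-45\right) = 144 \left(-5 + 121 + 55\right) \left(-45\right) = 144 \cdot 171 \left(-45\right) = 24624 \left(-45\right) = -1108080$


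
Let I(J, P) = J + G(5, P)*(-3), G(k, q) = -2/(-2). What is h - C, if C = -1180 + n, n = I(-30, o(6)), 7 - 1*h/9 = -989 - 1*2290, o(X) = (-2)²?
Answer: 30787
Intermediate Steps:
G(k, q) = 1 (G(k, q) = -2*(-½) = 1)
o(X) = 4
h = 29574 (h = 63 - 9*(-989 - 1*2290) = 63 - 9*(-989 - 2290) = 63 - 9*(-3279) = 63 + 29511 = 29574)
I(J, P) = -3 + J (I(J, P) = J + 1*(-3) = J - 3 = -3 + J)
n = -33 (n = -3 - 30 = -33)
C = -1213 (C = -1180 - 33 = -1213)
h - C = 29574 - 1*(-1213) = 29574 + 1213 = 30787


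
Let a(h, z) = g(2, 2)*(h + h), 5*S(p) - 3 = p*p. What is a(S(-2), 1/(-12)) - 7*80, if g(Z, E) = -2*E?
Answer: -2856/5 ≈ -571.20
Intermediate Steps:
S(p) = 3/5 + p**2/5 (S(p) = 3/5 + (p*p)/5 = 3/5 + p**2/5)
a(h, z) = -8*h (a(h, z) = (-2*2)*(h + h) = -8*h)
a(S(-2), 1/(-12)) - 7*80 = -8*(3/5 + (1/5)*(-2)**2) - 7*80 = -8*(3/5 + (1/5)*4) - 560 = -8*(3/5 + 4/5) - 560 = -8*7/5 - 560 = -56/5 - 560 = -2856/5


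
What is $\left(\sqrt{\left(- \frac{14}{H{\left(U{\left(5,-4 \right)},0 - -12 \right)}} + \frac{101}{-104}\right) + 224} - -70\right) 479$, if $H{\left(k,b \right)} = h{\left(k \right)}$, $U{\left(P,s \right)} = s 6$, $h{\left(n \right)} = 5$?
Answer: $33530 + \frac{479 \sqrt{14887470}}{260} \approx 40638.0$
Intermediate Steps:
$U{\left(P,s \right)} = 6 s$
$H{\left(k,b \right)} = 5$
$\left(\sqrt{\left(- \frac{14}{H{\left(U{\left(5,-4 \right)},0 - -12 \right)}} + \frac{101}{-104}\right) + 224} - -70\right) 479 = \left(\sqrt{\left(- \frac{14}{5} + \frac{101}{-104}\right) + 224} - -70\right) 479 = \left(\sqrt{\left(\left(-14\right) \frac{1}{5} + 101 \left(- \frac{1}{104}\right)\right) + 224} + \left(-121 + 191\right)\right) 479 = \left(\sqrt{\left(- \frac{14}{5} - \frac{101}{104}\right) + 224} + 70\right) 479 = \left(\sqrt{- \frac{1961}{520} + 224} + 70\right) 479 = \left(\sqrt{\frac{114519}{520}} + 70\right) 479 = \left(\frac{\sqrt{14887470}}{260} + 70\right) 479 = \left(70 + \frac{\sqrt{14887470}}{260}\right) 479 = 33530 + \frac{479 \sqrt{14887470}}{260}$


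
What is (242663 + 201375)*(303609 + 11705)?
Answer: 140011397932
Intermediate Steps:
(242663 + 201375)*(303609 + 11705) = 444038*315314 = 140011397932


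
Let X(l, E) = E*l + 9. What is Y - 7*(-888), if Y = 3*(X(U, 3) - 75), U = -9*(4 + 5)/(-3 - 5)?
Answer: 48873/8 ≈ 6109.1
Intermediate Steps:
U = 81/8 (U = -9/((-8/9)) = -9/((-8*⅑)) = -9/(-8/9) = -9*(-9/8) = 81/8 ≈ 10.125)
X(l, E) = 9 + E*l
Y = -855/8 (Y = 3*((9 + 3*(81/8)) - 75) = 3*((9 + 243/8) - 75) = 3*(315/8 - 75) = 3*(-285/8) = -855/8 ≈ -106.88)
Y - 7*(-888) = -855/8 - 7*(-888) = -855/8 - 1*(-6216) = -855/8 + 6216 = 48873/8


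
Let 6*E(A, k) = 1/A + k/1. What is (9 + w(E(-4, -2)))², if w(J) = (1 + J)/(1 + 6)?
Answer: 259081/3136 ≈ 82.615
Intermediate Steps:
E(A, k) = k/6 + 1/(6*A) (E(A, k) = (1/A + k/1)/6 = (1/A + k*1)/6 = (1/A + k)/6 = (k + 1/A)/6 = k/6 + 1/(6*A))
w(J) = ⅐ + J/7 (w(J) = (1 + J)/7 = (1 + J)*(⅐) = ⅐ + J/7)
(9 + w(E(-4, -2)))² = (9 + (⅐ + ((⅙)*(1 - 4*(-2))/(-4))/7))² = (9 + (⅐ + ((⅙)*(-¼)*(1 + 8))/7))² = (9 + (⅐ + ((⅙)*(-¼)*9)/7))² = (9 + (⅐ + (⅐)*(-3/8)))² = (9 + (⅐ - 3/56))² = (9 + 5/56)² = (509/56)² = 259081/3136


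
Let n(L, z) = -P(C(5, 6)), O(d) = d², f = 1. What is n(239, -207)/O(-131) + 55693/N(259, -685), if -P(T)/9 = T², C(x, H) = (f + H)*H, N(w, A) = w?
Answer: 959859457/4444699 ≈ 215.96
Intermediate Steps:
C(x, H) = H*(1 + H) (C(x, H) = (1 + H)*H = H*(1 + H))
P(T) = -9*T²
n(L, z) = 15876 (n(L, z) = -(-9)*(6*(1 + 6))² = -(-9)*(6*7)² = -(-9)*42² = -(-9)*1764 = -1*(-15876) = 15876)
n(239, -207)/O(-131) + 55693/N(259, -685) = 15876/((-131)²) + 55693/259 = 15876/17161 + 55693*(1/259) = 15876*(1/17161) + 55693/259 = 15876/17161 + 55693/259 = 959859457/4444699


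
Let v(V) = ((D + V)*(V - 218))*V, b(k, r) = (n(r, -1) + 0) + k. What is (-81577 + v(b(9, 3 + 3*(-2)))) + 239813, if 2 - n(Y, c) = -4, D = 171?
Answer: -408134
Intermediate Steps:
n(Y, c) = 6 (n(Y, c) = 2 - 1*(-4) = 2 + 4 = 6)
b(k, r) = 6 + k (b(k, r) = (6 + 0) + k = 6 + k)
v(V) = V*(-218 + V)*(171 + V) (v(V) = ((171 + V)*(V - 218))*V = ((171 + V)*(-218 + V))*V = ((-218 + V)*(171 + V))*V = V*(-218 + V)*(171 + V))
(-81577 + v(b(9, 3 + 3*(-2)))) + 239813 = (-81577 + (6 + 9)*(-37278 + (6 + 9)**2 - 47*(6 + 9))) + 239813 = (-81577 + 15*(-37278 + 15**2 - 47*15)) + 239813 = (-81577 + 15*(-37278 + 225 - 705)) + 239813 = (-81577 + 15*(-37758)) + 239813 = (-81577 - 566370) + 239813 = -647947 + 239813 = -408134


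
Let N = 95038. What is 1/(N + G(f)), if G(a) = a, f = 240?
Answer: 1/95278 ≈ 1.0496e-5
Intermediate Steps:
1/(N + G(f)) = 1/(95038 + 240) = 1/95278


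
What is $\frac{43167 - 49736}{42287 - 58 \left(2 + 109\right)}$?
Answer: $- \frac{6569}{35849} \approx -0.18324$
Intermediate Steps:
$\frac{43167 - 49736}{42287 - 58 \left(2 + 109\right)} = - \frac{6569}{42287 - 6438} = - \frac{6569}{35849}$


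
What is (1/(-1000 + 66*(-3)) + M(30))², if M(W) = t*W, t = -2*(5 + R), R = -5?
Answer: 1/1435204 ≈ 6.9676e-7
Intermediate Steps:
t = 0 (t = -2*(5 - 5) = -2*0 = 0)
M(W) = 0 (M(W) = 0*W = 0)
(1/(-1000 + 66*(-3)) + M(30))² = (1/(-1000 + 66*(-3)) + 0)² = (1/(-1000 - 198) + 0)² = (1/(-1198) + 0)² = (-1/1198 + 0)² = (-1/1198)² = 1/1435204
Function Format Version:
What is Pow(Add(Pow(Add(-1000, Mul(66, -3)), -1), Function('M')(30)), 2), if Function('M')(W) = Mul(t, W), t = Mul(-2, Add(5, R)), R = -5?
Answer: Rational(1, 1435204) ≈ 6.9676e-7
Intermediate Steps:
t = 0 (t = Mul(-2, Add(5, -5)) = Mul(-2, 0) = 0)
Function('M')(W) = 0 (Function('M')(W) = Mul(0, W) = 0)
Pow(Add(Pow(Add(-1000, Mul(66, -3)), -1), Function('M')(30)), 2) = Pow(Add(Pow(Add(-1000, Mul(66, -3)), -1), 0), 2) = Pow(Add(Pow(Add(-1000, -198), -1), 0), 2) = Pow(Add(Pow(-1198, -1), 0), 2) = Pow(Add(Rational(-1, 1198), 0), 2) = Pow(Rational(-1, 1198), 2) = Rational(1, 1435204)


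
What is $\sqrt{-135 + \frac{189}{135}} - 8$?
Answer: $-8 + \frac{2 i \sqrt{835}}{5} \approx -8.0 + 11.559 i$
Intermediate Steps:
$\sqrt{-135 + \frac{189}{135}} - 8 = \sqrt{-135 + 189 \cdot \frac{1}{135}} - 8 = \sqrt{-135 + \frac{7}{5}} - 8 = \sqrt{- \frac{668}{5}} - 8 = \frac{2 i \sqrt{835}}{5} - 8 = -8 + \frac{2 i \sqrt{835}}{5}$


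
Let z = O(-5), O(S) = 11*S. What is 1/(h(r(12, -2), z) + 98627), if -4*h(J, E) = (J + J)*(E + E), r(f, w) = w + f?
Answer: 1/99177 ≈ 1.0083e-5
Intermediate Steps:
r(f, w) = f + w
z = -55 (z = 11*(-5) = -55)
h(J, E) = -E*J (h(J, E) = -(J + J)*(E + E)/4 = -2*J*2*E/4 = -E*J)
1/(h(r(12, -2), z) + 98627) = 1/(-1*(-55)*(12 - 2) + 98627) = 1/(-1*(-55)*10 + 98627) = 1/(550 + 98627) = 1/99177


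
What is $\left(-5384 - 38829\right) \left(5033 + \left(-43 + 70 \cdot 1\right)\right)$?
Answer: $-223717780$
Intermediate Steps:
$\left(-5384 - 38829\right) \left(5033 + \left(-43 + 70 \cdot 1\right)\right) = - 44213 \left(5033 + \left(-43 + 70\right)\right) = - 44213 \left(5033 + 27\right) = \left(-44213\right) 5060 = -223717780$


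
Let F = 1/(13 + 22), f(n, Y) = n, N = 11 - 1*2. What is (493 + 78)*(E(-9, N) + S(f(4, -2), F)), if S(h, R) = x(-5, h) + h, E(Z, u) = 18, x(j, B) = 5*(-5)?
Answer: -1713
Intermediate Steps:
x(j, B) = -25
N = 9 (N = 11 - 2 = 9)
F = 1/35 ≈ 0.028571
S(h, R) = -25 + h
(493 + 78)*(E(-9, N) + S(f(4, -2), F)) = (493 + 78)*(18 + (-25 + 4)) = 571*(18 - 21) = 571*(-3) = -1713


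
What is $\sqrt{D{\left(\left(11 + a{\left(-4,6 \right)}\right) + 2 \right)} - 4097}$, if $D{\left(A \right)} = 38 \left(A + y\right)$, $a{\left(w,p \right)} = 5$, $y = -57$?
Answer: $i \sqrt{5579} \approx 74.693 i$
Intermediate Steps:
$D{\left(A \right)} = -2166 + 38 A$ ($D{\left(A \right)} = 38 \left(A - 57\right) = 38 \left(-57 + A\right) = -2166 + 38 A$)
$\sqrt{D{\left(\left(11 + a{\left(-4,6 \right)}\right) + 2 \right)} - 4097} = \sqrt{\left(-2166 + 38 \left(\left(11 + 5\right) + 2\right)\right) - 4097} = \sqrt{\left(-2166 + 38 \left(16 + 2\right)\right) - 4097} = \sqrt{\left(-2166 + 38 \cdot 18\right) - 4097} = \sqrt{\left(-2166 + 684\right) - 4097} = \sqrt{-1482 - 4097} = \sqrt{-5579} = i \sqrt{5579}$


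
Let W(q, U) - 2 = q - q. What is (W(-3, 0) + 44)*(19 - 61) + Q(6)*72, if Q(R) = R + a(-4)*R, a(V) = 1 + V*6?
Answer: -11436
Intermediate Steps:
a(V) = 1 + 6*V
W(q, U) = 2 (W(q, U) = 2 + (q - q) = 2 + 0 = 2)
Q(R) = -22*R (Q(R) = R + (1 + 6*(-4))*R = R + (1 - 24)*R = R - 23*R = -22*R)
(W(-3, 0) + 44)*(19 - 61) + Q(6)*72 = (2 + 44)*(19 - 61) - 22*6*72 = 46*(-42) - 132*72 = -1932 - 9504 = -11436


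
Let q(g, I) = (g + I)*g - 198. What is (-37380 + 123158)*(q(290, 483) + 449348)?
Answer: 57756042960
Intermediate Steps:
q(g, I) = -198 + g*(I + g) (q(g, I) = (I + g)*g - 198 = g*(I + g) - 198 = -198 + g*(I + g))
(-37380 + 123158)*(q(290, 483) + 449348) = (-37380 + 123158)*((-198 + 290**2 + 483*290) + 449348) = 85778*((-198 + 84100 + 140070) + 449348) = 85778*(223972 + 449348) = 85778*673320 = 57756042960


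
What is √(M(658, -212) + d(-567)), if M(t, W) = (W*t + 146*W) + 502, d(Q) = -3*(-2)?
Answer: 2*I*√42485 ≈ 412.24*I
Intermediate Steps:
d(Q) = 6
M(t, W) = 502 + 146*W + W*t (M(t, W) = (146*W + W*t) + 502 = 502 + 146*W + W*t)
√(M(658, -212) + d(-567)) = √((502 + 146*(-212) - 212*658) + 6) = √((502 - 30952 - 139496) + 6) = √(-169946 + 6) = √(-169940) = 2*I*√42485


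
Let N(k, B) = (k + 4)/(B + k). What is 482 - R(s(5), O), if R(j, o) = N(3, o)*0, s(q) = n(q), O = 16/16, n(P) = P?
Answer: 482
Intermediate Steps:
O = 1 (O = 16*(1/16) = 1)
N(k, B) = (4 + k)/(B + k)
s(q) = q
R(j, o) = 0 (R(j, o) = ((4 + 3)/(o + 3))*0 = (7/(3 + o))*0 = 0)
482 - R(s(5), O) = 482 - 1*0 = 482 + 0 = 482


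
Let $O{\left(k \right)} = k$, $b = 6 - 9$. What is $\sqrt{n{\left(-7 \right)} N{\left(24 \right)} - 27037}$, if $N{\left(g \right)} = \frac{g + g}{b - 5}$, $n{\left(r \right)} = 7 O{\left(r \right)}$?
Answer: $i \sqrt{26743} \approx 163.53 i$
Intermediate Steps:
$b = -3$
$n{\left(r \right)} = 7 r$
$N{\left(g \right)} = - \frac{g}{4}$ ($N{\left(g \right)} = \frac{g + g}{-3 - 5} = \frac{2 g}{-8} = 2 g \left(- \frac{1}{8}\right) = - \frac{g}{4}$)
$\sqrt{n{\left(-7 \right)} N{\left(24 \right)} - 27037} = \sqrt{7 \left(-7\right) \left(\left(- \frac{1}{4}\right) 24\right) - 27037} = \sqrt{\left(-49\right) \left(-6\right) - 27037} = \sqrt{294 - 27037} = \sqrt{-26743} = i \sqrt{26743}$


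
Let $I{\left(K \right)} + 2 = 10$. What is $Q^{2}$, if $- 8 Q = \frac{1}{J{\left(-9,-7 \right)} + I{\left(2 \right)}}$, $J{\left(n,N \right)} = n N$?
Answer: $\frac{1}{322624} \approx 3.0996 \cdot 10^{-6}$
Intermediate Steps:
$J{\left(n,N \right)} = N n$
$I{\left(K \right)} = 8$ ($I{\left(K \right)} = -2 + 10 = 8$)
$Q = - \frac{1}{568}$ ($Q = - \frac{1}{8 \left(\left(-7\right) \left(-9\right) + 8\right)} = - \frac{1}{8 \left(63 + 8\right)} = - \frac{1}{8 \cdot 71} = \left(- \frac{1}{8}\right) \frac{1}{71} = - \frac{1}{568} \approx -0.0017606$)
$Q^{2} = \left(- \frac{1}{568}\right)^{2} = \frac{1}{322624}$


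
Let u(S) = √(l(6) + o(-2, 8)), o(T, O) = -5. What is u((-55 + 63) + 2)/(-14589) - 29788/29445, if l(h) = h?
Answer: -144868859/143191035 ≈ -1.0117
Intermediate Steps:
u(S) = 1 (u(S) = √(6 - 5) = √1 = 1)
u((-55 + 63) + 2)/(-14589) - 29788/29445 = 1/(-14589) - 29788/29445 = 1*(-1/14589) - 29788*1/29445 = -1/14589 - 29788/29445 = -144868859/143191035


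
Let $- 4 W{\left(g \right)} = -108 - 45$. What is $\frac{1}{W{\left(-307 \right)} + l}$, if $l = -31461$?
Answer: $- \frac{4}{125691} \approx -3.1824 \cdot 10^{-5}$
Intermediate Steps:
$W{\left(g \right)} = \frac{153}{4}$ ($W{\left(g \right)} = - \frac{-108 - 45}{4} = \left(- \frac{1}{4}\right) \left(-153\right) = \frac{153}{4}$)
$\frac{1}{W{\left(-307 \right)} + l} = \frac{1}{\frac{153}{4} - 31461} = \frac{1}{- \frac{125691}{4}} = - \frac{4}{125691}$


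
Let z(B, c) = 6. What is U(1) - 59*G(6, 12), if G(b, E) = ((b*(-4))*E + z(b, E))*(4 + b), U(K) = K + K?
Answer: 166382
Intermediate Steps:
U(K) = 2*K
G(b, E) = (4 + b)*(6 - 4*E*b) (G(b, E) = ((b*(-4))*E + 6)*(4 + b) = ((-4*b)*E + 6)*(4 + b) = (-4*E*b + 6)*(4 + b) = (6 - 4*E*b)*(4 + b) = (4 + b)*(6 - 4*E*b))
U(1) - 59*G(6, 12) = 2*1 - 59*(24 + 6*6 - 16*12*6 - 4*12*6²) = 2 - 59*(24 + 36 - 1152 - 4*12*36) = 2 - 59*(24 + 36 - 1152 - 1728) = 2 - 59*(-2820) = 2 + 166380 = 166382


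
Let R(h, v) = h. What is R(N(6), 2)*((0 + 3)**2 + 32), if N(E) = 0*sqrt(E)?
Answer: 0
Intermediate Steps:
N(E) = 0
R(N(6), 2)*((0 + 3)**2 + 32) = 0*((0 + 3)**2 + 32) = 0*(3**2 + 32) = 0*(9 + 32) = 0*41 = 0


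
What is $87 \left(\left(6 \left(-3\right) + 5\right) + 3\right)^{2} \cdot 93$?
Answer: $809100$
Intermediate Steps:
$87 \left(\left(6 \left(-3\right) + 5\right) + 3\right)^{2} \cdot 93 = 87 \left(\left(-18 + 5\right) + 3\right)^{2} \cdot 93 = 87 \left(-13 + 3\right)^{2} \cdot 93 = 87 \left(-10\right)^{2} \cdot 93 = 87 \cdot 100 \cdot 93 = 8700 \cdot 93 = 809100$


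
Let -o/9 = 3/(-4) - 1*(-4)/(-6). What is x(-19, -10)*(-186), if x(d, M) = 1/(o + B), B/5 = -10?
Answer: 744/149 ≈ 4.9933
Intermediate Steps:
B = -50 (B = 5*(-10) = -50)
o = 51/4 (o = -9*(3/(-4) - 1*(-4)/(-6)) = -9*(3*(-¼) + 4*(-⅙)) = -9*(-¾ - ⅔) = -9*(-17/12) = 51/4 ≈ 12.750)
x(d, M) = -4/149 (x(d, M) = 1/(51/4 - 50) = 1/(-149/4) = -4/149)
x(-19, -10)*(-186) = -4/149*(-186) = 744/149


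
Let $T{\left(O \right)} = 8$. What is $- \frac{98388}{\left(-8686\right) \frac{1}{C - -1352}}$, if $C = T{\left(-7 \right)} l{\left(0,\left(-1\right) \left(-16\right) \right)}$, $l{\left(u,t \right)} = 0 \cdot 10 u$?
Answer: $\frac{66510288}{4343} \approx 15314.0$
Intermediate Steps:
$l{\left(u,t \right)} = 0$ ($l{\left(u,t \right)} = 0 u = 0$)
$C = 0$ ($C = 8 \cdot 0 = 0$)
$- \frac{98388}{\left(-8686\right) \frac{1}{C - -1352}} = - \frac{98388}{\left(-8686\right) \frac{1}{0 - -1352}} = - \frac{98388}{\left(-8686\right) \frac{1}{0 + 1352}} = - \frac{98388}{\left(-8686\right) \frac{1}{1352}} = - \frac{98388}{- \frac{4343}{676}} = \left(-98388\right) \left(- \frac{676}{4343}\right) = \frac{66510288}{4343}$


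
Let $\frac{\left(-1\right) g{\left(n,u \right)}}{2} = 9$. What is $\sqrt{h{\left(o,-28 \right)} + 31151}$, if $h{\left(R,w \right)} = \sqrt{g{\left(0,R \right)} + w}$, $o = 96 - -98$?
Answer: $\sqrt{31151 + i \sqrt{46}} \approx 176.5 + 0.019 i$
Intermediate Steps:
$g{\left(n,u \right)} = -18$ ($g{\left(n,u \right)} = \left(-2\right) 9 = -18$)
$o = 194$ ($o = 96 + 98 = 194$)
$h{\left(R,w \right)} = \sqrt{-18 + w}$
$\sqrt{h{\left(o,-28 \right)} + 31151} = \sqrt{\sqrt{-18 - 28} + 31151} = \sqrt{\sqrt{-46} + 31151} = \sqrt{i \sqrt{46} + 31151} = \sqrt{31151 + i \sqrt{46}}$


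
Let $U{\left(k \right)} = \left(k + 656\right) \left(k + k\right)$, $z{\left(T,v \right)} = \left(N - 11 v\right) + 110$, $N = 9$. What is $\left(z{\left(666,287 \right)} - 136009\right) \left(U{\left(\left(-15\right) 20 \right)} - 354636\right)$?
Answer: $79011511092$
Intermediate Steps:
$z{\left(T,v \right)} = 119 - 11 v$ ($z{\left(T,v \right)} = \left(9 - 11 v\right) + 110 = 119 - 11 v$)
$U{\left(k \right)} = 2 k \left(656 + k\right)$ ($U{\left(k \right)} = \left(656 + k\right) 2 k = 2 k \left(656 + k\right)$)
$\left(z{\left(666,287 \right)} - 136009\right) \left(U{\left(\left(-15\right) 20 \right)} - 354636\right) = \left(\left(119 - 3157\right) - 136009\right) \left(2 \left(\left(-15\right) 20\right) \left(656 - 300\right) - 354636\right) = \left(\left(119 - 3157\right) - 136009\right) \left(2 \left(-300\right) \left(656 - 300\right) - 354636\right) = \left(-3038 - 136009\right) \left(2 \left(-300\right) 356 - 354636\right) = - 139047 \left(-213600 - 354636\right) = \left(-139047\right) \left(-568236\right) = 79011511092$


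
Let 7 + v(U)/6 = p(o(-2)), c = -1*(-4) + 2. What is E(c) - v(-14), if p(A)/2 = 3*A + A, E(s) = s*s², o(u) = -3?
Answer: 402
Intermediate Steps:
c = 6 (c = 4 + 2 = 6)
E(s) = s³
p(A) = 8*A (p(A) = 2*(3*A + A) = 2*(4*A) = 8*A)
v(U) = -186 (v(U) = -42 + 6*(8*(-3)) = -42 + 6*(-24) = -42 - 144 = -186)
E(c) - v(-14) = 6³ - 1*(-186) = 216 + 186 = 402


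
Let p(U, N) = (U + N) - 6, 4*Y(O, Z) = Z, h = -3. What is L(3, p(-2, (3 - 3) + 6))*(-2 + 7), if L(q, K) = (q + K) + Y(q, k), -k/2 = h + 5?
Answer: 0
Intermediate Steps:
k = -4 (k = -2*(-3 + 5) = -2*2 = -4)
Y(O, Z) = Z/4
p(U, N) = -6 + N + U (p(U, N) = (N + U) - 6 = -6 + N + U)
L(q, K) = -1 + K + q (L(q, K) = (q + K) + (¼)*(-4) = (K + q) - 1 = -1 + K + q)
L(3, p(-2, (3 - 3) + 6))*(-2 + 7) = (-1 + (-6 + ((3 - 3) + 6) - 2) + 3)*(-2 + 7) = (-1 + (-6 + (0 + 6) - 2) + 3)*5 = (-1 + (-6 + 6 - 2) + 3)*5 = (-1 - 2 + 3)*5 = 0*5 = 0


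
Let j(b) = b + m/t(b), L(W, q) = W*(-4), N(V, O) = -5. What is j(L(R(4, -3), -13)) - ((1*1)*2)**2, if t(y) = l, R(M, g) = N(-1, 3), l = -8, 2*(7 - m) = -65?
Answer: 177/16 ≈ 11.063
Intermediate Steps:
m = 79/2 (m = 7 - 1/2*(-65) = 7 + 65/2 = 79/2 ≈ 39.500)
R(M, g) = -5
t(y) = -8
L(W, q) = -4*W
j(b) = -79/16 + b (j(b) = b + (79/2)/(-8) = b + (79/2)*(-1/8) = b - 79/16 = -79/16 + b)
j(L(R(4, -3), -13)) - ((1*1)*2)**2 = (-79/16 - 4*(-5)) - ((1*1)*2)**2 = (-79/16 + 20) - (1*2)**2 = 241/16 - 1*2**2 = 241/16 - 1*4 = 241/16 - 4 = 177/16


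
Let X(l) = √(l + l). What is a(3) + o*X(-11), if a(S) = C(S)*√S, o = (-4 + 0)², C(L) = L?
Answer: 3*√3 + 16*I*√22 ≈ 5.1962 + 75.047*I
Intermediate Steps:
X(l) = √2*√l (X(l) = √(2*l) = √2*√l)
o = 16 (o = (-4)² = 16)
a(S) = S^(3/2) (a(S) = S*√S = S^(3/2))
a(3) + o*X(-11) = 3^(3/2) + 16*(√2*√(-11)) = 3*√3 + 16*(√2*(I*√11)) = 3*√3 + 16*(I*√22) = 3*√3 + 16*I*√22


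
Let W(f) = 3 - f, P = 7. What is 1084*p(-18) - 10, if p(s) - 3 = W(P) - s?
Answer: 18418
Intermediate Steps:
p(s) = -1 - s (p(s) = 3 + ((3 - 1*7) - s) = 3 + ((3 - 7) - s) = 3 + (-4 - s) = -1 - s)
1084*p(-18) - 10 = 1084*(-1 - 1*(-18)) - 10 = 1084*(-1 + 18) - 10 = 1084*17 - 10 = 18428 - 10 = 18418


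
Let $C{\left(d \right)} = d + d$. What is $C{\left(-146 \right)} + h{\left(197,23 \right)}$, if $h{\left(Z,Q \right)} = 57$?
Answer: $-235$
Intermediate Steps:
$C{\left(d \right)} = 2 d$
$C{\left(-146 \right)} + h{\left(197,23 \right)} = 2 \left(-146\right) + 57 = -292 + 57 = -235$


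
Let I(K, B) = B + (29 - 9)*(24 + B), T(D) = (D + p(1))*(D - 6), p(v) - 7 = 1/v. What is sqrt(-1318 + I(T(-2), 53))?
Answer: 5*sqrt(11) ≈ 16.583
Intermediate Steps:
p(v) = 7 + 1/v
T(D) = (-6 + D)*(8 + D) (T(D) = (D + (7 + 1/1))*(D - 6) = (D + (7 + 1))*(-6 + D) = (D + 8)*(-6 + D) = (8 + D)*(-6 + D) = (-6 + D)*(8 + D))
I(K, B) = 480 + 21*B (I(K, B) = B + 20*(24 + B) = B + (480 + 20*B) = 480 + 21*B)
sqrt(-1318 + I(T(-2), 53)) = sqrt(-1318 + (480 + 21*53)) = sqrt(-1318 + (480 + 1113)) = sqrt(-1318 + 1593) = sqrt(275) = 5*sqrt(11)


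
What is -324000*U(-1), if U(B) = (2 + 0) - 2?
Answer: 0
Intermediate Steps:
U(B) = 0 (U(B) = 2 - 2 = 0)
-324000*U(-1) = -324000*0 = 0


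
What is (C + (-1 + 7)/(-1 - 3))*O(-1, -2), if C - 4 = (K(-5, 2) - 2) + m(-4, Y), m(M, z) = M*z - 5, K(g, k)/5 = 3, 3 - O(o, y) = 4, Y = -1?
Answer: -29/2 ≈ -14.500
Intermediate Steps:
O(o, y) = -1 (O(o, y) = 3 - 1*4 = 3 - 4 = -1)
K(g, k) = 15 (K(g, k) = 5*3 = 15)
m(M, z) = -5 + M*z
C = 16 (C = 4 + ((15 - 2) + (-5 - 4*(-1))) = 4 + (13 + (-5 + 4)) = 4 + (13 - 1) = 4 + 12 = 16)
(C + (-1 + 7)/(-1 - 3))*O(-1, -2) = (16 + (-1 + 7)/(-1 - 3))*(-1) = (16 + 6/(-4))*(-1) = (16 + 6*(-¼))*(-1) = (16 - 3/2)*(-1) = (29/2)*(-1) = -29/2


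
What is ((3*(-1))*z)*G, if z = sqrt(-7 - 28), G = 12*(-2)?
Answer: 72*I*sqrt(35) ≈ 425.96*I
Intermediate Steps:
G = -24
z = I*sqrt(35) (z = sqrt(-35) = I*sqrt(35) ≈ 5.9161*I)
((3*(-1))*z)*G = ((3*(-1))*(I*sqrt(35)))*(-24) = -3*I*sqrt(35)*(-24) = 72*I*sqrt(35)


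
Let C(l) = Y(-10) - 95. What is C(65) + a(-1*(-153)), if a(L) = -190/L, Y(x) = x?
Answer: -16255/153 ≈ -106.24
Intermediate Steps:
C(l) = -105 (C(l) = -10 - 95 = -105)
C(65) + a(-1*(-153)) = -105 - 190/((-1*(-153))) = -105 - 190/153 = -16255/153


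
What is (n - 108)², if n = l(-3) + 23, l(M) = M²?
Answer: 5776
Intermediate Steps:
n = 32 (n = (-3)² + 23 = 9 + 23 = 32)
(n - 108)² = (32 - 108)² = (-76)² = 5776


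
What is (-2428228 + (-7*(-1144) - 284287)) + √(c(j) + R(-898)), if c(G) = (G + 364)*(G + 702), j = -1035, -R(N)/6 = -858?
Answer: -2704507 + 3*√25399 ≈ -2.7040e+6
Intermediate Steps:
R(N) = 5148 (R(N) = -6*(-858) = 5148)
c(G) = (364 + G)*(702 + G)
(-2428228 + (-7*(-1144) - 284287)) + √(c(j) + R(-898)) = (-2428228 + (-7*(-1144) - 284287)) + √((255528 + (-1035)² + 1066*(-1035)) + 5148) = (-2428228 + (8008 - 284287)) + √((255528 + 1071225 - 1103310) + 5148) = (-2428228 - 276279) + √(223443 + 5148) = -2704507 + √228591 = -2704507 + 3*√25399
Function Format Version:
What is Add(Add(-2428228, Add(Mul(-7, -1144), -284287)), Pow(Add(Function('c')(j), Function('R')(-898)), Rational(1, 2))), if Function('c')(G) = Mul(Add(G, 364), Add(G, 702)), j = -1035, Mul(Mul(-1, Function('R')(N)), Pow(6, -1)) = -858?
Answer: Add(-2704507, Mul(3, Pow(25399, Rational(1, 2)))) ≈ -2.7040e+6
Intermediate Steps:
Function('R')(N) = 5148 (Function('R')(N) = Mul(-6, -858) = 5148)
Function('c')(G) = Mul(Add(364, G), Add(702, G))
Add(Add(-2428228, Add(Mul(-7, -1144), -284287)), Pow(Add(Function('c')(j), Function('R')(-898)), Rational(1, 2))) = Add(Add(-2428228, Add(Mul(-7, -1144), -284287)), Pow(Add(Add(255528, Pow(-1035, 2), Mul(1066, -1035)), 5148), Rational(1, 2))) = Add(Add(-2428228, Add(8008, -284287)), Pow(Add(Add(255528, 1071225, -1103310), 5148), Rational(1, 2))) = Add(Add(-2428228, -276279), Pow(Add(223443, 5148), Rational(1, 2))) = Add(-2704507, Pow(228591, Rational(1, 2))) = Add(-2704507, Mul(3, Pow(25399, Rational(1, 2))))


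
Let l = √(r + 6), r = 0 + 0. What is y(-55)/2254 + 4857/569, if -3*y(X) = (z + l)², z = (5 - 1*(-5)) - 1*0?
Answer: 16391360/1923789 - 10*√6/3381 ≈ 8.5131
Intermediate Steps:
r = 0
z = 10 (z = (5 + 5) + 0 = 10 + 0 = 10)
l = √6 (l = √(0 + 6) = √6 ≈ 2.4495)
y(X) = -(10 + √6)²/3
y(-55)/2254 + 4857/569 = -(10 + √6)²/3/2254 + 4857/569 = -(10 + √6)²/3*(1/2254) + 4857*(1/569) = -(10 + √6)²/6762 + 4857/569 = 4857/569 - (10 + √6)²/6762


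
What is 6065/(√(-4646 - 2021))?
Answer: -6065*I*√6667/6667 ≈ -74.279*I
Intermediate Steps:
6065/(√(-4646 - 2021)) = 6065/(√(-6667)) = 6065/((I*√6667)) = 6065*(-I*√6667/6667) = -6065*I*√6667/6667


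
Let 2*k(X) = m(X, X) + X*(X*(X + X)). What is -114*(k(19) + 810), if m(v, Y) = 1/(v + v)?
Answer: -1748535/2 ≈ -8.7427e+5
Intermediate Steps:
m(v, Y) = 1/(2*v)
k(X) = X³ + 1/(4*X) (k(X) = (1/(2*X) + X*(X*(X + X)))/2 = (1/(2*X) + X*(X*(2*X)))/2 = (1/(2*X) + X*(2*X²))/2 = (1/(2*X) + 2*X³)/2 = X³ + 1/(4*X))
-114*(k(19) + 810) = -114*((¼ + 19⁴)/19 + 810) = -114*((¼ + 130321)/19 + 810) = -114*((1/19)*(521285/4) + 810) = -114*(521285/76 + 810) = -114*582845/76 = -1748535/2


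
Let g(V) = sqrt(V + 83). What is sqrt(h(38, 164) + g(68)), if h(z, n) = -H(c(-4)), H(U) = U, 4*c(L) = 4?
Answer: sqrt(-1 + sqrt(151)) ≈ 3.3598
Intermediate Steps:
g(V) = sqrt(83 + V)
c(L) = 1 (c(L) = (1/4)*4 = 1)
h(z, n) = -1 (h(z, n) = -1*1 = -1)
sqrt(h(38, 164) + g(68)) = sqrt(-1 + sqrt(83 + 68)) = sqrt(-1 + sqrt(151))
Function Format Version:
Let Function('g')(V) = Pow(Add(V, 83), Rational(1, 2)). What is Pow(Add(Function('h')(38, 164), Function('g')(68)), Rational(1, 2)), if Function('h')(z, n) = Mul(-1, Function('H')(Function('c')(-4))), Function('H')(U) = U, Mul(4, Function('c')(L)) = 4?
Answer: Pow(Add(-1, Pow(151, Rational(1, 2))), Rational(1, 2)) ≈ 3.3598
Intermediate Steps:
Function('g')(V) = Pow(Add(83, V), Rational(1, 2))
Function('c')(L) = 1 (Function('c')(L) = Mul(Rational(1, 4), 4) = 1)
Function('h')(z, n) = -1 (Function('h')(z, n) = Mul(-1, 1) = -1)
Pow(Add(Function('h')(38, 164), Function('g')(68)), Rational(1, 2)) = Pow(Add(-1, Pow(Add(83, 68), Rational(1, 2))), Rational(1, 2)) = Pow(Add(-1, Pow(151, Rational(1, 2))), Rational(1, 2))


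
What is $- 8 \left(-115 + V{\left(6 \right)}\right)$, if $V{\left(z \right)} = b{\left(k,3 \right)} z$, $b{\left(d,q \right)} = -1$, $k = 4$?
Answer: $968$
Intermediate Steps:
$V{\left(z \right)} = - z$
$- 8 \left(-115 + V{\left(6 \right)}\right) = - 8 \left(-115 - 6\right) = \left(-8\right) \left(-121\right) = 968$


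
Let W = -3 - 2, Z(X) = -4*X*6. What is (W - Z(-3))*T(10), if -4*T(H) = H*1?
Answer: 385/2 ≈ 192.50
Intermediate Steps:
Z(X) = -24*X
T(H) = -H/4
W = -5
(W - Z(-3))*T(10) = (-5 - (-24)*(-3))*(-¼*10) = (-5 - 1*72)*(-5/2) = (-5 - 72)*(-5/2) = -77*(-5/2) = 385/2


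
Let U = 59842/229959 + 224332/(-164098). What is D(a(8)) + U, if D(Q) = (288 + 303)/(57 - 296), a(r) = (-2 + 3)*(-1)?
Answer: -16142114020385/4509429531849 ≈ -3.5796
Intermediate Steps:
a(r) = -1 (a(r) = 1*(-1) = -1)
U = -20883604936/18867905991 (U = 59842*(1/229959) + 224332*(-1/164098) = 59842/229959 - 112166/82049 = -20883604936/18867905991 ≈ -1.1068)
D(Q) = -591/239 (D(Q) = 591/(-239) = 591*(-1/239) = -591/239)
D(a(8)) + U = -591/239 - 20883604936/18867905991 = -16142114020385/4509429531849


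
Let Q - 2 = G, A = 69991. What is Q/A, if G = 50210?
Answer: 50212/69991 ≈ 0.71741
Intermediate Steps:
Q = 50212 (Q = 2 + 50210 = 50212)
Q/A = 50212/69991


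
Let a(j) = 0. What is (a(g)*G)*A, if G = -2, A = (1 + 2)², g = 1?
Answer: 0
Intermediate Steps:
A = 9 (A = 3² = 9)
(a(g)*G)*A = (0*(-2))*9 = 0*9 = 0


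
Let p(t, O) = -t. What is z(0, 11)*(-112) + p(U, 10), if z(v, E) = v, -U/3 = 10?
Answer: 30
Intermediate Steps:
U = -30 (U = -3*10 = -30)
z(0, 11)*(-112) + p(U, 10) = 0*(-112) - 1*(-30) = 0 + 30 = 30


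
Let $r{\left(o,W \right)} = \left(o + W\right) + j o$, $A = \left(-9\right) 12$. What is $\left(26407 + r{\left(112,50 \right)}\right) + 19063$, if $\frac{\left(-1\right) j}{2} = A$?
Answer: $69824$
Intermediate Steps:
$A = -108$
$j = 216$ ($j = \left(-2\right) \left(-108\right) = 216$)
$r{\left(o,W \right)} = W + 217 o$ ($r{\left(o,W \right)} = \left(o + W\right) + 216 o = \left(W + o\right) + 216 o = W + 217 o$)
$\left(26407 + r{\left(112,50 \right)}\right) + 19063 = \left(26407 + \left(50 + 217 \cdot 112\right)\right) + 19063 = \left(26407 + \left(50 + 24304\right)\right) + 19063 = \left(26407 + 24354\right) + 19063 = 50761 + 19063 = 69824$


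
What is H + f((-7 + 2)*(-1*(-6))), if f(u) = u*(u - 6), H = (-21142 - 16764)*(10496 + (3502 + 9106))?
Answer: -875779144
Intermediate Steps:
H = -875780224 (H = -37906*(10496 + 12608) = -37906*23104 = -875780224)
f(u) = u*(-6 + u)
H + f((-7 + 2)*(-1*(-6))) = -875780224 + ((-7 + 2)*(-1*(-6)))*(-6 + (-7 + 2)*(-1*(-6))) = -875780224 + (-5*6)*(-6 - 5*6) = -875780224 - 30*(-6 - 30) = -875780224 - 30*(-36) = -875780224 + 1080 = -875779144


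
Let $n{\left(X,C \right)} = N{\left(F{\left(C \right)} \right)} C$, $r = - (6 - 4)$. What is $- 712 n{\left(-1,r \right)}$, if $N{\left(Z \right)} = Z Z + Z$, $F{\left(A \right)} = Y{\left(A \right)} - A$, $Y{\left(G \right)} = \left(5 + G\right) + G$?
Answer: $17088$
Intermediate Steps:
$Y{\left(G \right)} = 5 + 2 G$
$r = -2$ ($r = \left(-1\right) 2 = -2$)
$F{\left(A \right)} = 5 + A$ ($F{\left(A \right)} = \left(5 + 2 A\right) - A = 5 + A$)
$N{\left(Z \right)} = Z + Z^{2}$ ($N{\left(Z \right)} = Z^{2} + Z = Z + Z^{2}$)
$n{\left(X,C \right)} = C \left(5 + C\right) \left(6 + C\right)$ ($n{\left(X,C \right)} = \left(5 + C\right) \left(1 + \left(5 + C\right)\right) C = \left(5 + C\right) \left(6 + C\right) C = C \left(5 + C\right) \left(6 + C\right)$)
$- 712 n{\left(-1,r \right)} = - 712 \left(- 2 \left(5 - 2\right) \left(6 - 2\right)\right) = - 712 \left(\left(-2\right) 3 \cdot 4\right) = \left(-712\right) \left(-24\right) = 17088$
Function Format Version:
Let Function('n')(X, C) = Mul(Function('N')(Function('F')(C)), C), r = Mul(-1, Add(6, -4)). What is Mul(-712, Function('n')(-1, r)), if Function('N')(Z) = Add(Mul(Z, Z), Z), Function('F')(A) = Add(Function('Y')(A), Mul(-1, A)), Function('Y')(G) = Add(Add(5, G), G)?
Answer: 17088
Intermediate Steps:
Function('Y')(G) = Add(5, Mul(2, G))
r = -2 (r = Mul(-1, 2) = -2)
Function('F')(A) = Add(5, A) (Function('F')(A) = Add(Add(5, Mul(2, A)), Mul(-1, A)) = Add(5, A))
Function('N')(Z) = Add(Z, Pow(Z, 2)) (Function('N')(Z) = Add(Pow(Z, 2), Z) = Add(Z, Pow(Z, 2)))
Function('n')(X, C) = Mul(C, Add(5, C), Add(6, C)) (Function('n')(X, C) = Mul(Mul(Add(5, C), Add(1, Add(5, C))), C) = Mul(Mul(Add(5, C), Add(6, C)), C) = Mul(C, Add(5, C), Add(6, C)))
Mul(-712, Function('n')(-1, r)) = Mul(-712, Mul(-2, Add(5, -2), Add(6, -2))) = Mul(-712, Mul(-2, 3, 4)) = Mul(-712, -24) = 17088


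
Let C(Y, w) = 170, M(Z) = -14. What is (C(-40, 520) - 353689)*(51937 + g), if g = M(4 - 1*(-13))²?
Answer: -18430006027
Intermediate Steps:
g = 196 (g = (-14)² = 196)
(C(-40, 520) - 353689)*(51937 + g) = (170 - 353689)*(51937 + 196) = -353519*52133 = -18430006027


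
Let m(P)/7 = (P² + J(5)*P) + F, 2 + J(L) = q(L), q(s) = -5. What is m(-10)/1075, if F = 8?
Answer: 1246/1075 ≈ 1.1591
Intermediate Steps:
J(L) = -7 (J(L) = -2 - 5 = -7)
m(P) = 56 - 49*P + 7*P² (m(P) = 7*((P² - 7*P) + 8) = 7*(8 + P² - 7*P) = 56 - 49*P + 7*P²)
m(-10)/1075 = (56 - 49*(-10) + 7*(-10)²)/1075 = (56 + 490 + 7*100)/1075 = (56 + 490 + 700)/1075 = (1/1075)*1246 = 1246/1075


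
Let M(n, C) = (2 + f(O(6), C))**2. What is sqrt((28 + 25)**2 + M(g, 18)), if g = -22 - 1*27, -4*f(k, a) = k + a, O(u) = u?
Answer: 5*sqrt(113) ≈ 53.151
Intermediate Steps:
f(k, a) = -a/4 - k/4 (f(k, a) = -(k + a)/4 = -(a + k)/4 = -a/4 - k/4)
g = -49 (g = -22 - 27 = -49)
M(n, C) = (1/2 - C/4)**2 (M(n, C) = (2 + (-C/4 - 1/4*6))**2 = (2 + (-C/4 - 3/2))**2 = (2 + (-3/2 - C/4))**2 = (1/2 - C/4)**2)
sqrt((28 + 25)**2 + M(g, 18)) = sqrt((28 + 25)**2 + (-2 + 18)**2/16) = sqrt(53**2 + (1/16)*16**2) = sqrt(2809 + (1/16)*256) = sqrt(2809 + 16) = sqrt(2825) = 5*sqrt(113)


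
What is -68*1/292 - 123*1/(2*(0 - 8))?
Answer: 8707/1168 ≈ 7.4546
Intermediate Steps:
-68*1/292 - 123*1/(2*(0 - 8)) = -68*1/292 - 123/(2*(-8)) = -17/73 - 123/(-16) = -17/73 - 123*(-1/16) = -17/73 + 123/16 = 8707/1168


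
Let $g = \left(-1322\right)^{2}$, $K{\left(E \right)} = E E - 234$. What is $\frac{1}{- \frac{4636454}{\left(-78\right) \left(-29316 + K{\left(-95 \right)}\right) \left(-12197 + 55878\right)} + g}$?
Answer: $\frac{34965548475}{61108729618663673} \approx 5.7219 \cdot 10^{-7}$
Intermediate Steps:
$K{\left(E \right)} = -234 + E^{2}$ ($K{\left(E \right)} = E^{2} - 234 = -234 + E^{2}$)
$g = 1747684$
$\frac{1}{- \frac{4636454}{\left(-78\right) \left(-29316 + K{\left(-95 \right)}\right) \left(-12197 + 55878\right)} + g} = \frac{1}{- \frac{4636454}{\left(-78\right) \left(-29316 - \left(234 - \left(-95\right)^{2}\right)\right) \left(-12197 + 55878\right)} + 1747684} = \frac{1}{- \frac{4636454}{\left(-78\right) \left(-29316 + \left(-234 + 9025\right)\right) 43681} + 1747684} = \frac{1}{- \frac{4636454}{\left(-78\right) \left(-29316 + 8791\right) 43681} + 1747684} = \frac{1}{- \frac{4636454}{\left(-78\right) \left(\left(-20525\right) 43681\right)} + 1747684} = \frac{1}{- \frac{4636454}{\left(-78\right) \left(-896552525\right)} + 1747684} = \frac{1}{- \frac{4636454}{69931096950} + 1747684} = \frac{1}{\left(-4636454\right) \frac{1}{69931096950} + 1747684} = \frac{1}{- \frac{2318227}{34965548475} + 1747684} = \frac{1}{\frac{61108729618663673}{34965548475}} = \frac{34965548475}{61108729618663673}$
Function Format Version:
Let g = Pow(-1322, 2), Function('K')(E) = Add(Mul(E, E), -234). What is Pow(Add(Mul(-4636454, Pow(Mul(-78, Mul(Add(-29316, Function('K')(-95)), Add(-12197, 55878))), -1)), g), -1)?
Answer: Rational(34965548475, 61108729618663673) ≈ 5.7219e-7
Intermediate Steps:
Function('K')(E) = Add(-234, Pow(E, 2)) (Function('K')(E) = Add(Pow(E, 2), -234) = Add(-234, Pow(E, 2)))
g = 1747684
Pow(Add(Mul(-4636454, Pow(Mul(-78, Mul(Add(-29316, Function('K')(-95)), Add(-12197, 55878))), -1)), g), -1) = Pow(Add(Mul(-4636454, Pow(Mul(-78, Mul(Add(-29316, Add(-234, Pow(-95, 2))), Add(-12197, 55878))), -1)), 1747684), -1) = Pow(Add(Mul(-4636454, Pow(Mul(-78, Mul(Add(-29316, Add(-234, 9025)), 43681)), -1)), 1747684), -1) = Pow(Add(Mul(-4636454, Pow(Mul(-78, Mul(Add(-29316, 8791), 43681)), -1)), 1747684), -1) = Pow(Add(Mul(-4636454, Pow(Mul(-78, Mul(-20525, 43681)), -1)), 1747684), -1) = Pow(Add(Mul(-4636454, Pow(Mul(-78, -896552525), -1)), 1747684), -1) = Pow(Add(Mul(-4636454, Pow(69931096950, -1)), 1747684), -1) = Pow(Add(Mul(-4636454, Rational(1, 69931096950)), 1747684), -1) = Pow(Add(Rational(-2318227, 34965548475), 1747684), -1) = Pow(Rational(61108729618663673, 34965548475), -1) = Rational(34965548475, 61108729618663673)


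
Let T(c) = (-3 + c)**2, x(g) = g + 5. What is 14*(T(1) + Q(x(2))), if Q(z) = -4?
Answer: 0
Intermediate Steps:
x(g) = 5 + g
14*(T(1) + Q(x(2))) = 14*((-3 + 1)**2 - 4) = 14*((-2)**2 - 4) = 14*(4 - 4) = 14*0 = 0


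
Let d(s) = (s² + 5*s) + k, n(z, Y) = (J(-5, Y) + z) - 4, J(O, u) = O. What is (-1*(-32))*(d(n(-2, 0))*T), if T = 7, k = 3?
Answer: 15456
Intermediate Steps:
n(z, Y) = -9 + z (n(z, Y) = (-5 + z) - 4 = -9 + z)
d(s) = 3 + s² + 5*s (d(s) = (s² + 5*s) + 3 = 3 + s² + 5*s)
(-1*(-32))*(d(n(-2, 0))*T) = (-1*(-32))*((3 + (-9 - 2)² + 5*(-9 - 2))*7) = 32*((3 + (-11)² + 5*(-11))*7) = 32*((3 + 121 - 55)*7) = 32*(69*7) = 32*483 = 15456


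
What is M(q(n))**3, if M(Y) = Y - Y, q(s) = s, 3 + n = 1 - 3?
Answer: 0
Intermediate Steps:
n = -5 (n = -3 + (1 - 3) = -3 - 2 = -5)
M(Y) = 0
M(q(n))**3 = 0**3 = 0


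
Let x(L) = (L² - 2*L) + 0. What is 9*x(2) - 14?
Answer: -14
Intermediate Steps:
x(L) = L² - 2*L
9*x(2) - 14 = 9*(2*(-2 + 2)) - 14 = 9*(2*0) - 14 = 9*0 - 14 = 0 - 14 = -14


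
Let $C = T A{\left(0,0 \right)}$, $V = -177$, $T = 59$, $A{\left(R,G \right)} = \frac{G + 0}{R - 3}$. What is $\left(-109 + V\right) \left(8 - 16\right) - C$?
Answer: $2288$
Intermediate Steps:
$A{\left(R,G \right)} = \frac{G}{-3 + R}$
$C = 0$ ($C = 59 \frac{0}{-3 + 0} = 59 \frac{0}{-3} = 59 \cdot 0 \left(- \frac{1}{3}\right) = 59 \cdot 0 = 0$)
$\left(-109 + V\right) \left(8 - 16\right) - C = \left(-109 - 177\right) \left(8 - 16\right) - 0 = \left(-286\right) \left(-8\right) + 0 = 2288 + 0 = 2288$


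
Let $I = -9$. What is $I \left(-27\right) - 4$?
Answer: $239$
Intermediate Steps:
$I \left(-27\right) - 4 = \left(-9\right) \left(-27\right) - 4 = 243 - 4 = 239$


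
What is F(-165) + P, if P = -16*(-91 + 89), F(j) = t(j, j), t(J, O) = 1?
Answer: 33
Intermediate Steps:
F(j) = 1
P = 32 (P = -16*(-2) = 32)
F(-165) + P = 1 + 32 = 33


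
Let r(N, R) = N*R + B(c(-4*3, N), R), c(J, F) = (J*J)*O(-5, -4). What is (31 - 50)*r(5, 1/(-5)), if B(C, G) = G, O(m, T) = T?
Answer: 114/5 ≈ 22.800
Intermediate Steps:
c(J, F) = -4*J**2 (c(J, F) = (J*J)*(-4) = J**2*(-4) = -4*J**2)
r(N, R) = R + N*R (r(N, R) = N*R + R = R + N*R)
(31 - 50)*r(5, 1/(-5)) = (31 - 50)*((1 + 5)/(-5)) = -(-19)*6/5 = -19*(-6/5) = 114/5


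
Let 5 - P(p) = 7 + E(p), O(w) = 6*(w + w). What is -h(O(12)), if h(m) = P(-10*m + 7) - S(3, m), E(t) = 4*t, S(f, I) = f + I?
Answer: -5583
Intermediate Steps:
S(f, I) = I + f
O(w) = 12*w (O(w) = 6*(2*w) = 12*w)
P(p) = -2 - 4*p (P(p) = 5 - (7 + 4*p) = 5 + (-7 - 4*p) = -2 - 4*p)
h(m) = -33 + 39*m (h(m) = (-2 - 4*(-10*m + 7)) - (m + 3) = (-2 - 4*(7 - 10*m)) - (3 + m) = (-2 + (-28 + 40*m)) + (-3 - m) = (-30 + 40*m) + (-3 - m) = -33 + 39*m)
-h(O(12)) = -(-33 + 39*(12*12)) = -(-33 + 39*144) = -(-33 + 5616) = -1*5583 = -5583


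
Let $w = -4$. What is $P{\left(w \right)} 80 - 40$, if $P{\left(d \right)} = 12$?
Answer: $920$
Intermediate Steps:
$P{\left(w \right)} 80 - 40 = 12 \cdot 80 - 40 = 960 - 40 = 920$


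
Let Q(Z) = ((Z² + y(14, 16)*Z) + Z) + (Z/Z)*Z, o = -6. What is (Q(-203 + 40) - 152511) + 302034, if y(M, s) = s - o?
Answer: 172180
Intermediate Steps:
y(M, s) = 6 + s (y(M, s) = s - 1*(-6) = s + 6 = 6 + s)
Q(Z) = Z² + 24*Z (Q(Z) = ((Z² + (6 + 16)*Z) + Z) + (Z/Z)*Z = ((Z² + 22*Z) + Z) + 1*Z = (Z² + 23*Z) + Z = Z² + 24*Z)
(Q(-203 + 40) - 152511) + 302034 = ((-203 + 40)*(24 + (-203 + 40)) - 152511) + 302034 = (-163*(24 - 163) - 152511) + 302034 = (-163*(-139) - 152511) + 302034 = (22657 - 152511) + 302034 = -129854 + 302034 = 172180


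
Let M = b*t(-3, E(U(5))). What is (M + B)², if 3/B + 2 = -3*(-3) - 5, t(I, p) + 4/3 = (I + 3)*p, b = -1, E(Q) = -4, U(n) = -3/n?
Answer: 289/36 ≈ 8.0278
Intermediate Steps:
t(I, p) = -4/3 + p*(3 + I) (t(I, p) = -4/3 + (I + 3)*p = -4/3 + (3 + I)*p = -4/3 + p*(3 + I))
M = 4/3 (M = -(-4/3 + 3*(-4) - 3*(-4)) = -(-4/3 - 12 + 12) = -1*(-4/3) = 4/3 ≈ 1.3333)
B = 3/2 (B = 3/(-2 + (-3*(-3) - 5)) = 3/(-2 + (9 - 5)) = 3/(-2 + 4) = 3/2 ≈ 1.5000)
(M + B)² = (4/3 + 3/2)² = (17/6)² = 289/36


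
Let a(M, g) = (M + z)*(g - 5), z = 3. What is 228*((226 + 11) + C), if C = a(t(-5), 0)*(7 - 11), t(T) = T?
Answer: 44916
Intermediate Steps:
a(M, g) = (-5 + g)*(3 + M) (a(M, g) = (M + 3)*(g - 5) = (3 + M)*(-5 + g) = (-5 + g)*(3 + M))
C = -40 (C = (-15 - 5*(-5) + 3*0 - 5*0)*(7 - 11) = (-15 + 25 + 0 + 0)*(-4) = 10*(-4) = -40)
228*((226 + 11) + C) = 228*((226 + 11) - 40) = 228*(237 - 40) = 228*197 = 44916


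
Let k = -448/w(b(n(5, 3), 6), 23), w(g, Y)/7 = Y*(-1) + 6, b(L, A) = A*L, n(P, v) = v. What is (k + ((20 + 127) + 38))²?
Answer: 10297681/289 ≈ 35632.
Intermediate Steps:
w(g, Y) = 42 - 7*Y (w(g, Y) = 7*(Y*(-1) + 6) = 7*(-Y + 6) = 7*(6 - Y) = 42 - 7*Y)
k = 64/17 (k = -448/(42 - 7*23) = -448/(42 - 161) = -448/(-119) = -448*(-1/119) = 64/17 ≈ 3.7647)
(k + ((20 + 127) + 38))² = (64/17 + ((20 + 127) + 38))² = (64/17 + (147 + 38))² = (64/17 + 185)² = (3209/17)² = 10297681/289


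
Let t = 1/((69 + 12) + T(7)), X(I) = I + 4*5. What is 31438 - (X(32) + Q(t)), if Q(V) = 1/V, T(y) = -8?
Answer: 31313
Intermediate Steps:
X(I) = 20 + I (X(I) = I + 20 = 20 + I)
t = 1/73 (t = 1/((69 + 12) - 8) = 1/(81 - 8) = 1/73 ≈ 0.013699)
31438 - (X(32) + Q(t)) = 31438 - ((20 + 32) + 1/(1/73)) = 31438 - (52 + 73) = 31438 - 1*125 = 31438 - 125 = 31313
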